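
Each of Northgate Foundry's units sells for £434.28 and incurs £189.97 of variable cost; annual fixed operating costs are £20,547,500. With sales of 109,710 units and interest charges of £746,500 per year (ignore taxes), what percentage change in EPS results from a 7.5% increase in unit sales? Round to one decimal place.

+36.5%

At 109,710 units, contribution = 109,710 × £244.31 = £26,803,250.10.
Subtracting fixed costs: EBIT = £26,803,250.10 − £20,547,500 = £6,255,750.10.
Interest = £746,500.00, so EBIT − I = £5,509,250.10.
Degree of combined leverage = contribution ÷ (EBIT − I) = £26,803,250.10 ÷ £5,509,250.10 = 4.8651.
EPS therefore changes by 4.8651 × (+7.5%) = +36.5%.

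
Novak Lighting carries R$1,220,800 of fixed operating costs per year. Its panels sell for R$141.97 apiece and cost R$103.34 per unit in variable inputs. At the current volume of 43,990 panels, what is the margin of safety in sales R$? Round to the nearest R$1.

Contribution margin per unit = R$141.97 − R$103.34 = R$38.63. Break-even units = R$1,220,800 ÷ R$38.63 = 31,602.38; break-even revenue = 31,602.38 × R$141.97 = R$4,486,590.11.
Actual sales revenue = 43,990 × R$141.97 = R$6,245,260.30.
Margin of safety = R$6,245,260.30 − R$4,486,590.11 = R$1,758,670.

R$1,758,670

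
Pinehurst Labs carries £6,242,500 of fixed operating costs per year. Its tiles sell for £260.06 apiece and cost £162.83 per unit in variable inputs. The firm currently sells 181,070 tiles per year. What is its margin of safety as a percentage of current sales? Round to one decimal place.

64.5%

Each unit contributes £260.06 − £162.83 = £97.23. Break-even units = £6,242,500 ÷ £97.23 = 64,203.44; break-even revenue = 64,203.44 × £260.06 = £16,696,745.35.
Actual sales revenue = 181,070 × £260.06 = £47,089,064.20.
Margin of safety = (£47,089,064.20 − £16,696,745.35) ÷ £47,089,064.20 = 64.5%.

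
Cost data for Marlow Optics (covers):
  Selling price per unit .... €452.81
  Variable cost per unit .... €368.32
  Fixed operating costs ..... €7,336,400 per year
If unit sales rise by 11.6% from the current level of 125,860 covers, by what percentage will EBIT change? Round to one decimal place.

Contribution at this volume is 125,860 × €84.49 = €10,633,911.40.
Subtracting fixed costs: EBIT = €10,633,911.40 − €7,336,400 = €3,297,511.40.
DOL = contribution ÷ EBIT = €10,633,911.40 ÷ €3,297,511.40 = 3.2248.
Operating income changes by 3.2248 × +11.6% = +37.4%.

+37.4%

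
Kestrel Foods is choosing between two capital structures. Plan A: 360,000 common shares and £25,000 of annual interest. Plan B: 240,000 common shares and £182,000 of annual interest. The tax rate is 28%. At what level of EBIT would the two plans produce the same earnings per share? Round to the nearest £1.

At indifference, (EBIT − 25,000)(1 − t)/360,000 = (EBIT − 182,000)(1 − t)/240,000.
The (1 − t) factor cancels: (EBIT − 25,000) × 240,000 = (EBIT − 182,000) × 360,000.
EBIT × (360,000 − 240,000) = 182,000 × 360,000 − 25,000 × 240,000 = 59,520,000,000, so EBIT = 59,520,000,000 ÷ 120,000 = 496,000.00.

£496,000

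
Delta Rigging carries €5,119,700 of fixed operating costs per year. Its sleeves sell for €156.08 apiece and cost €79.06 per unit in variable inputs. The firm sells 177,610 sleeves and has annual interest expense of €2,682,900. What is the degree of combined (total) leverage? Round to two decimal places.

2.33

Contribution at this volume is 177,610 × €77.02 = €13,679,522.20.
Subtracting fixed costs: EBIT = €13,679,522.20 − €5,119,700 = €8,559,822.20. Interest = €2,682,900.00.
DOL = €13,679,522.20 ÷ €8,559,822.20 = 1.5981; DFL = €8,559,822.20 ÷ €5,876,922.20 = 1.4565.
DCL = DOL × DFL = 1.5981 × 1.4565 = 2.3276.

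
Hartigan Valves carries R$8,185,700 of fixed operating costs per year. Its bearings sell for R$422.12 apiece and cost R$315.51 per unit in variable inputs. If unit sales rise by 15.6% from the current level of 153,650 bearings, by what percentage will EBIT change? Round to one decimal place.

Total contribution margin = 153,650 × R$106.61 = R$16,380,626.50.
Operating income = contribution − fixed costs = R$16,380,626.50 − R$8,185,700 = R$8,194,926.50.
Degree of operating leverage = R$16,380,626.50 / R$8,194,926.50 = 1.9989.
Operating income changes by 1.9989 × +15.6% = +31.2%.

+31.2%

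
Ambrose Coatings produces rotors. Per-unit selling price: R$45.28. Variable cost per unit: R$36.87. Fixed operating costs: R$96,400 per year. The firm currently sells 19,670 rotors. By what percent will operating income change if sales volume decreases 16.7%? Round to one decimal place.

Contribution at this volume is 19,670 × R$8.41 = R$165,424.70.
Operating income = contribution − fixed costs = R$165,424.70 − R$96,400 = R$69,024.70.
So DOL = total CM / EBIT = R$165,424.70 / R$69,024.70 = 2.3966.
Operating income changes by 2.3966 × -16.7% = -40.0%.

-40.0%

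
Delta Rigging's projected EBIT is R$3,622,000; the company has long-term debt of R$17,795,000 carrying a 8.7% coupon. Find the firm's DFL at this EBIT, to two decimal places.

Annual interest charges come to R$1,548,165.00.
DFL = EBIT ÷ (EBIT − I) = R$3,622,000 ÷ (R$3,622,000 − R$1,548,165.00) = R$3,622,000 ÷ R$2,073,835.00 = 1.7465.

1.75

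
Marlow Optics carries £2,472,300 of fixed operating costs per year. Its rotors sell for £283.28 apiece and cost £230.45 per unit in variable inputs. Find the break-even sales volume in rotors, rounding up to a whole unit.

46,798 rotors

Unit CM = price − variable cost = £283.28 − £230.45 = £52.83.
Break-even volume = fixed costs ÷ CM per unit = £2,472,300 ÷ £52.83 = 46,797.27, so 46,798 rotors.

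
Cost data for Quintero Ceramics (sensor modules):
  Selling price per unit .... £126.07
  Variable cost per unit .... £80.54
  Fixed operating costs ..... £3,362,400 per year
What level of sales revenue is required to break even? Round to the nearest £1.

Contribution margin per unit = £126.07 − £80.54 = £45.53, a CM ratio of £45.53 ÷ £126.07 = 0.3611.
Break-even sales = FC ÷ CM ratio = £3,362,400 × £126.07 / £45.53 = £9,310,296.

£9,310,296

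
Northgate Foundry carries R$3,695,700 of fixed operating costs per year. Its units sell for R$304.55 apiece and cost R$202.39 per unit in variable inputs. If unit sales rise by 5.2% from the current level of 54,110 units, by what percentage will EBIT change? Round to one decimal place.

+15.7%

At 54,110 units, contribution = 54,110 × R$102.16 = R$5,527,877.60.
Operating income = contribution − fixed costs = R$5,527,877.60 − R$3,695,700 = R$1,832,177.60.
So DOL = total CM / EBIT = R$5,527,877.60 / R$1,832,177.60 = 3.0171.
%ΔEBIT = DOL × %ΔSales = 3.0171 × +5.2% = +15.7%.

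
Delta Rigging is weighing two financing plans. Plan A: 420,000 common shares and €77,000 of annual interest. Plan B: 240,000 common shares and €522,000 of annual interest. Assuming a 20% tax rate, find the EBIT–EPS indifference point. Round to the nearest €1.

At indifference, (EBIT − 77,000)(1 − t)/420,000 = (EBIT − 522,000)(1 − t)/240,000.
Cancelling (1 − t) and cross-multiplying: 240,000·(EBIT − 77,000) = 420,000·(EBIT − 522,000).
Solving, EBIT = (522,000·420,000 − 77,000·240,000) / (420,000 − 240,000) = 200,760,000,000 / 180,000 = 1,115,333.33.

€1,115,333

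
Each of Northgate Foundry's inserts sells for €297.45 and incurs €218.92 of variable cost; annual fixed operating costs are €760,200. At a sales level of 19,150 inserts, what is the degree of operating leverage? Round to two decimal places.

At 19,150 units, contribution = 19,150 × €78.53 = €1,503,849.50.
EBIT = €1,503,849.50 − €760,200 = €743,649.50.
So DOL = total CM / EBIT = €1,503,849.50 / €743,649.50 = 2.0223.

2.02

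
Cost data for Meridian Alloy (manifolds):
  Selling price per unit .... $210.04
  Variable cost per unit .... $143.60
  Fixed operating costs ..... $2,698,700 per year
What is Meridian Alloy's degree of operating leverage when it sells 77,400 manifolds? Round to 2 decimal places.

Total contribution margin = 77,400 × $66.44 = $5,142,456.00.
EBIT = $5,142,456.00 − $2,698,700 = $2,443,756.00.
DOL = contribution ÷ EBIT = $5,142,456.00 ÷ $2,443,756.00 = 2.1043.

2.10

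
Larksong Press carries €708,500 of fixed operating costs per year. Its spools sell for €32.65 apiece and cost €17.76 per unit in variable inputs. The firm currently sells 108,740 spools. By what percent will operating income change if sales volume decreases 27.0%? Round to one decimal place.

-48.0%

Total contribution margin = 108,740 × €14.89 = €1,619,138.60.
Operating income = contribution − fixed costs = €1,619,138.60 − €708,500 = €910,638.60.
So DOL = total CM / EBIT = €1,619,138.60 / €910,638.60 = 1.7780.
So EBIT moves 1.7780 × (-27.0%) = -48.0%.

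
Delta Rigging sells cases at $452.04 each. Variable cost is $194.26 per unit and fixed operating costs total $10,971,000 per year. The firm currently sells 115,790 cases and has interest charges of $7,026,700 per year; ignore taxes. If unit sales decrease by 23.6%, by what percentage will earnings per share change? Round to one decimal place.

-59.4%

Total contribution margin = 115,790 × $257.78 = $29,848,346.20.
Operating income = contribution − fixed costs = $29,848,346.20 − $10,971,000 = $18,877,346.20.
After interest of $7,026,700.00, pre-tax earnings = $11,850,646.20.
Degree of combined leverage = contribution ÷ (EBIT − I) = $29,848,346.20 ÷ $11,850,646.20 = 2.5187.
EPS therefore changes by 2.5187 × (-23.6%) = -59.4%.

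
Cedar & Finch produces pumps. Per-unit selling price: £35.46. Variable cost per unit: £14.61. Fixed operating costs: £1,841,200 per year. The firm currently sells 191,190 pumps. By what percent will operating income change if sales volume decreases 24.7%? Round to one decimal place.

-45.9%

Contribution at this volume is 191,190 × £20.85 = £3,986,311.50.
EBIT = £3,986,311.50 − £1,841,200 = £2,145,111.50.
So DOL = total CM / EBIT = £3,986,311.50 / £2,145,111.50 = 1.8583.
%ΔEBIT = DOL × %ΔSales = 1.8583 × -24.7% = -45.9%.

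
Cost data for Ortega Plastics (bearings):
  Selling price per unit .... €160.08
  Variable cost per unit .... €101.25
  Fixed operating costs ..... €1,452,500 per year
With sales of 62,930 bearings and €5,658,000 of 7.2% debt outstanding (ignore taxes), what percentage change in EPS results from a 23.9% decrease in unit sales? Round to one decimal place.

At 62,930 units, contribution = 62,930 × €58.83 = €3,702,171.90.
Operating income = contribution − fixed costs = €3,702,171.90 − €1,452,500 = €2,249,671.90.
After interest of €407,376.00, pre-tax earnings = €1,842,295.90.
Degree of combined leverage = contribution ÷ (EBIT − I) = €3,702,171.90 ÷ €1,842,295.90 = 2.0095.
%ΔEPS = DCL × %ΔSales = 2.0095 × -23.9% = -48.0%.

-48.0%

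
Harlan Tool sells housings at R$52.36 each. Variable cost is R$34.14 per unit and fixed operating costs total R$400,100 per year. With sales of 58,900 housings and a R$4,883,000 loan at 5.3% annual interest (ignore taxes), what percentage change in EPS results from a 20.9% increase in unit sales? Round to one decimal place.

At 58,900 units, contribution = 58,900 × R$18.22 = R$1,073,158.00.
EBIT = R$1,073,158.00 − R$400,100 = R$673,058.00.
After interest of R$258,799.00, pre-tax earnings = R$414,259.00.
DCL = total CM / (EBIT − I) = R$1,073,158.00 / R$414,259.00 = 2.5905.
%ΔEPS = DCL × %ΔSales = 2.5905 × +20.9% = +54.1%.

+54.1%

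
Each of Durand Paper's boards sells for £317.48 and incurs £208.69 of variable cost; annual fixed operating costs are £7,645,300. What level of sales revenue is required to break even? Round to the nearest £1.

Contribution margin per unit = £317.48 − £208.69 = £108.79, a CM ratio of £108.79 ÷ £317.48 = 0.3427.
Break-even revenue = fixed costs × price ÷ CM = £7,645,300 × £317.48 ÷ £108.79 = £22,311,148.

£22,311,148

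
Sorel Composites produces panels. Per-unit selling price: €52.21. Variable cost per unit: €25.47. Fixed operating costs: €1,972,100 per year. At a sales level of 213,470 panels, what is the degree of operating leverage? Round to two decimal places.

Contribution at this volume is 213,470 × €26.74 = €5,708,187.80.
Subtracting fixed costs: EBIT = €5,708,187.80 − €1,972,100 = €3,736,087.80.
DOL = contribution ÷ EBIT = €5,708,187.80 ÷ €3,736,087.80 = 1.5279.

1.53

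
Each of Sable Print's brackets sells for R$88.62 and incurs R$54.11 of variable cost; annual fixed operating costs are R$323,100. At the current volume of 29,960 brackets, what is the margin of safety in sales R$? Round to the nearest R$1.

Each unit contributes R$88.62 − R$54.11 = R$34.51. Break-even units = R$323,100 ÷ R$34.51 = 9,362.50; break-even revenue = 9,362.50 × R$88.62 = R$829,705.07.
Actual sales revenue = 29,960 × R$88.62 = R$2,655,055.20.
Margin of safety = R$2,655,055.20 − R$829,705.07 = R$1,825,350.

R$1,825,350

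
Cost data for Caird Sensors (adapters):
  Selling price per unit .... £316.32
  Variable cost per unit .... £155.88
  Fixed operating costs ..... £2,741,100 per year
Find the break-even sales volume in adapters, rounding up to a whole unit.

17,085 adapters

Unit CM = price − variable cost = £316.32 − £155.88 = £160.44.
Break-even volume = fixed costs ÷ CM per unit = £2,741,100 ÷ £160.44 = 17,084.89, so 17,085 adapters.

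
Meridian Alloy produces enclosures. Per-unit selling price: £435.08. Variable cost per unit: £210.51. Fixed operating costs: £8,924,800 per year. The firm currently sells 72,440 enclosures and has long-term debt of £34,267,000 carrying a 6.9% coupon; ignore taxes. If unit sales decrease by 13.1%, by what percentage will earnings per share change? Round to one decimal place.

-42.8%

At 72,440 units, contribution = 72,440 × £224.57 = £16,267,850.80.
EBIT = £16,267,850.80 − £8,924,800 = £7,343,050.80.
After interest of £2,364,423.00, pre-tax earnings = £4,978,627.80.
Degree of combined leverage = contribution ÷ (EBIT − I) = £16,267,850.80 ÷ £4,978,627.80 = 3.2675.
%ΔEPS = DCL × %ΔSales = 3.2675 × -13.1% = -42.8%.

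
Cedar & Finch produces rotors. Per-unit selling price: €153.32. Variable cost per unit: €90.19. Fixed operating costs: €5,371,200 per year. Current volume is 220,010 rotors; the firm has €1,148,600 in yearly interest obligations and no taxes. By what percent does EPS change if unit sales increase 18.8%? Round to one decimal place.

+35.4%

At 220,010 units, contribution = 220,010 × €63.13 = €13,889,231.30.
Subtracting fixed costs: EBIT = €13,889,231.30 − €5,371,200 = €8,518,031.30.
After interest of €1,148,600.00, pre-tax earnings = €7,369,431.30.
Degree of combined leverage = contribution ÷ (EBIT − I) = €13,889,231.30 ÷ €7,369,431.30 = 1.8847.
%ΔEPS = DCL × %ΔSales = 1.8847 × +18.8% = +35.4%.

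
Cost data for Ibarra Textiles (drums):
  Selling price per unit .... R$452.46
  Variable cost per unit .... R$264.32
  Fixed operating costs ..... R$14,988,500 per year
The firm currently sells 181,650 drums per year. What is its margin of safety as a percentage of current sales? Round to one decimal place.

56.1%

Unit CM = price − variable cost = R$452.46 − R$264.32 = R$188.14. Break-even units = R$14,988,500 ÷ R$188.14 = 79,666.74; break-even revenue = 79,666.74 × R$452.46 = R$36,046,012.07.
Current sales = 181,650 × R$452.46 = R$82,189,359.00.
Margin of safety = (R$82,189,359.00 − R$36,046,012.07) ÷ R$82,189,359.00 = 56.1%.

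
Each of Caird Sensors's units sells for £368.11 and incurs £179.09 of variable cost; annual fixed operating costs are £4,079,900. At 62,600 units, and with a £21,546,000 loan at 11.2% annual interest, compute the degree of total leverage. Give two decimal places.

2.22

Total contribution margin = 62,600 × £189.02 = £11,832,652.00.
Operating income = contribution − fixed costs = £11,832,652.00 − £4,079,900 = £7,752,752.00. Interest = £2,413,152.00.
DOL = £11,832,652.00 ÷ £7,752,752.00 = 1.5263; DFL = £7,752,752.00 ÷ £5,339,600.00 = 1.4519.
Combined leverage = 1.5263 × 1.4519 = 2.2160.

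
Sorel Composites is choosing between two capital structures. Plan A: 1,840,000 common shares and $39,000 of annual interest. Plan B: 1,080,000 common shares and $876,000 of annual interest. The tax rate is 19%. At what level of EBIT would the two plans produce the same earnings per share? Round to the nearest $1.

$2,065,421

Set EPS_A = EPS_B: (EBIT − $39,000)(1 − 0.19) ÷ 1,840,000 = (EBIT − $876,000)(1 − 0.19) ÷ 1,080,000.
The (1 − t) factor cancels: (EBIT − 39,000) × 1,080,000 = (EBIT − 876,000) × 1,840,000.
Solving, EBIT = (876,000·1,840,000 − 39,000·1,080,000) / (1,840,000 − 1,080,000) = 1,569,720,000,000 / 760,000 = 2,065,421.05.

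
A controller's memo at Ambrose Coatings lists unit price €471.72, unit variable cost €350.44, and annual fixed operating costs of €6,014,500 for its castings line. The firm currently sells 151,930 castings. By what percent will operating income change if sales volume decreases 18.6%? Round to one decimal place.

-27.6%

Contribution at this volume is 151,930 × €121.28 = €18,426,070.40.
EBIT = €18,426,070.40 − €6,014,500 = €12,411,570.40.
DOL = contribution ÷ EBIT = €18,426,070.40 ÷ €12,411,570.40 = 1.4846.
So EBIT moves 1.4846 × (-18.6%) = -27.6%.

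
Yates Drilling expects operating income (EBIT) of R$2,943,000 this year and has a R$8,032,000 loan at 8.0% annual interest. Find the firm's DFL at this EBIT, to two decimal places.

Annual interest charges come to R$642,560.00.
DFL = EBIT ÷ (EBIT − I) = R$2,943,000 ÷ (R$2,943,000 − R$642,560.00) = R$2,943,000 ÷ R$2,300,440.00 = 1.2793.

1.28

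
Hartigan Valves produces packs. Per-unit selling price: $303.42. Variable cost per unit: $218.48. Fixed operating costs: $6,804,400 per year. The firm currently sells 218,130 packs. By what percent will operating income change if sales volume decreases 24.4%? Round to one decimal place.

Total contribution margin = 218,130 × $84.94 = $18,527,962.20.
Subtracting fixed costs: EBIT = $18,527,962.20 − $6,804,400 = $11,723,562.20.
Degree of operating leverage = $18,527,962.20 / $11,723,562.20 = 1.5804.
So EBIT moves 1.5804 × (-24.4%) = -38.6%.

-38.6%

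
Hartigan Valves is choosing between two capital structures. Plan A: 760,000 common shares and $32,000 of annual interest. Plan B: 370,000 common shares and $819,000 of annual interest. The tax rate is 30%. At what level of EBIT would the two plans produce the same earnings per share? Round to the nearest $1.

Set EPS_A = EPS_B: (EBIT − $32,000)(1 − 0.30) ÷ 760,000 = (EBIT − $819,000)(1 − 0.30) ÷ 370,000.
The (1 − t) factor cancels: (EBIT − 32,000) × 370,000 = (EBIT − 819,000) × 760,000.
Solving, EBIT = (819,000·760,000 − 32,000·370,000) / (760,000 − 370,000) = 610,600,000,000 / 390,000 = 1,565,641.03.

$1,565,641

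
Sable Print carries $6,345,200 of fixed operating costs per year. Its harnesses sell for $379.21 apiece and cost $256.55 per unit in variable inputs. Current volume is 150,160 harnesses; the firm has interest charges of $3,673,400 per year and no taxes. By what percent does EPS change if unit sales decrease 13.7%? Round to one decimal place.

Total contribution margin = 150,160 × $122.66 = $18,418,625.60.
Operating income = contribution − fixed costs = $18,418,625.60 − $6,345,200 = $12,073,425.60.
After interest of $3,673,400.00, pre-tax earnings = $8,400,025.60.
Degree of combined leverage = contribution ÷ (EBIT − I) = $18,418,625.60 ÷ $8,400,025.60 = 2.1927.
%ΔEPS = DCL × %ΔSales = 2.1927 × -13.7% = -30.0%.

-30.0%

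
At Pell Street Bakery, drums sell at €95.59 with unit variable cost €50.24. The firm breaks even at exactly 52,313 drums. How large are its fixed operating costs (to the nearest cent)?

Each unit contributes €95.59 − €50.24 = €45.35.
Since BE = FC / CM, FC = 52,313 × €45.35 = €2,372,394.55.

€2,372,394.55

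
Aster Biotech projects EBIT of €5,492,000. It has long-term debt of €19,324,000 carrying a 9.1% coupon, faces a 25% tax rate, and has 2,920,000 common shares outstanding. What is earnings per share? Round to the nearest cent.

€0.96

Pre-tax income = €5,492,000 − €1,758,484.00 = €3,733,516.00.
After tax at 25%: net income = €3,733,516.00 × 0.75 = €2,800,137.00.
EPS = €2,800,137.00 ÷ 2,920,000 = €0.96.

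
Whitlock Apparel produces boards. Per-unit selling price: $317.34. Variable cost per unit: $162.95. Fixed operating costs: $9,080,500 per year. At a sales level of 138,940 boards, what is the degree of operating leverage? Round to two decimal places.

1.73

Total contribution margin = 138,940 × $154.39 = $21,450,946.60.
Operating income = contribution − fixed costs = $21,450,946.60 − $9,080,500 = $12,370,446.60.
Degree of operating leverage = $21,450,946.60 / $12,370,446.60 = 1.7340.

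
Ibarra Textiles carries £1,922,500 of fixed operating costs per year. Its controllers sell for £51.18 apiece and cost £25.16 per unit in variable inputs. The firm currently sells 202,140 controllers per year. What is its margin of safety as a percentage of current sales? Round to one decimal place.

63.4%

Contribution margin per unit = £51.18 − £25.16 = £26.02. Break-even units = £1,922,500 ÷ £26.02 = 73,885.47; break-even revenue = 73,885.47 × £51.18 = £3,781,458.49.
Actual sales revenue = 202,140 × £51.18 = £10,345,525.20.
Margin of safety = (£10,345,525.20 − £3,781,458.49) ÷ £10,345,525.20 = 63.4%.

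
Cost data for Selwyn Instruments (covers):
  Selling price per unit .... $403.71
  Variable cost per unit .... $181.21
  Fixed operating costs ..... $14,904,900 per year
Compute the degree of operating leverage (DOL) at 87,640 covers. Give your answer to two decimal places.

Total contribution margin = 87,640 × $222.50 = $19,499,900.00.
Operating income = contribution − fixed costs = $19,499,900.00 − $14,904,900 = $4,595,000.00.
Degree of operating leverage = $19,499,900.00 / $4,595,000.00 = 4.2437.

4.24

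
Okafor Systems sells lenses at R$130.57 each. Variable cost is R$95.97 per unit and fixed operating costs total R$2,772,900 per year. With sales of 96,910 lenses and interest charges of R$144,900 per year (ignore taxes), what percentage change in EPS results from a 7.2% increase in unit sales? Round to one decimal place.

+55.5%

Total contribution margin = 96,910 × R$34.60 = R$3,353,086.00.
EBIT = R$3,353,086.00 − R$2,772,900 = R$580,186.00.
Interest = R$144,900.00, so EBIT − I = R$435,286.00.
Degree of combined leverage = contribution ÷ (EBIT − I) = R$3,353,086.00 ÷ R$435,286.00 = 7.7032.
EPS therefore changes by 7.7032 × (+7.2%) = +55.5%.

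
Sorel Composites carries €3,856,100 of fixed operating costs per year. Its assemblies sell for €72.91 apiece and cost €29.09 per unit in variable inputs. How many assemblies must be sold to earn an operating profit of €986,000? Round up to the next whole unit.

110,500 assemblies

Each unit contributes €72.91 − €29.09 = €43.82.
Units = (FC + target) / CM = (€3,856,100 + €986,000) / €43.82 = 110,499.77, so 110,500 assemblies.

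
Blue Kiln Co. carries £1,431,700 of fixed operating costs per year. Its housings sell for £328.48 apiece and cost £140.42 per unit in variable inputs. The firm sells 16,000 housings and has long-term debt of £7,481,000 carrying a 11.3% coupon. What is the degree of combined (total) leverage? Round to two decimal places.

Total contribution margin = 16,000 × £188.06 = £3,008,960.00.
Subtracting fixed costs: EBIT = £3,008,960.00 − £1,431,700 = £1,577,260.00. Interest = £845,353.00, so EBIT − I = £731,907.00.
DCL = contribution ÷ (EBIT − I) = £3,008,960.00 ÷ £731,907.00 = 4.1111.

4.11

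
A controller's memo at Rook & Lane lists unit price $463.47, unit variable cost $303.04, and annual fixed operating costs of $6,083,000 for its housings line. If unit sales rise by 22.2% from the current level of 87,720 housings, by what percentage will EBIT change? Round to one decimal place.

+39.1%

Contribution at this volume is 87,720 × $160.43 = $14,072,919.60.
EBIT = $14,072,919.60 − $6,083,000 = $7,989,919.60.
Degree of operating leverage = $14,072,919.60 / $7,989,919.60 = 1.7613.
Operating income changes by 1.7613 × +22.2% = +39.1%.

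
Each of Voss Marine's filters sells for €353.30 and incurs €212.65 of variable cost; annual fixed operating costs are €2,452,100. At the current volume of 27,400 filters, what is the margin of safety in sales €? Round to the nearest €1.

€3,520,968

Unit CM = price − variable cost = €353.30 − €212.65 = €140.65. Break-even units = €2,452,100 ÷ €140.65 = 17,434.06; break-even revenue = 17,434.06 × €353.30 = €6,159,452.04.
Actual sales revenue = 27,400 × €353.30 = €9,680,420.00.
Margin of safety = €9,680,420.00 − €6,159,452.04 = €3,520,968.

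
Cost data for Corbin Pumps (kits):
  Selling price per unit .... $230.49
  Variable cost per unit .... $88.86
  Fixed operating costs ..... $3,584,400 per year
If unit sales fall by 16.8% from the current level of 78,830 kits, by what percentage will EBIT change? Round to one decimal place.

Total contribution margin = 78,830 × $141.63 = $11,164,692.90.
EBIT = $11,164,692.90 − $3,584,400 = $7,580,292.90.
So DOL = total CM / EBIT = $11,164,692.90 / $7,580,292.90 = 1.4729.
Operating income changes by 1.4729 × -16.8% = -24.7%.

-24.7%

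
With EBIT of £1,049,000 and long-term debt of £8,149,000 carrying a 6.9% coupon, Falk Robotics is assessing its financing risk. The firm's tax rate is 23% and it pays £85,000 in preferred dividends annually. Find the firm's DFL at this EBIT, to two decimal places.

2.79

Interest = £562,281.00.
Pre-tax preferred-dividend burden = £85,000 ÷ (1 − 0.23) = £110,389.61.
DFL = EBIT ÷ [EBIT − I − D_p/(1−t)] = £1,049,000 ÷ [£1,049,000 − £562,281.00 − £110,389.61] = £1,049,000 ÷ £376,329.39 = 2.7875.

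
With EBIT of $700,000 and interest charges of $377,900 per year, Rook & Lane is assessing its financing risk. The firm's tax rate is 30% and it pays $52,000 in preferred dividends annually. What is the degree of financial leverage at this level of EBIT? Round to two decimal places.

Interest = $377,900.00.
Preferred dividends grossed up pre-tax: $52,000 / (1 − 0.30) = $74,285.71.
DFL = EBIT ÷ [EBIT − I − D_p/(1−t)] = $700,000 ÷ [$700,000 − $377,900.00 − $74,285.71] = $700,000 ÷ $247,814.29 = 2.8247.

2.82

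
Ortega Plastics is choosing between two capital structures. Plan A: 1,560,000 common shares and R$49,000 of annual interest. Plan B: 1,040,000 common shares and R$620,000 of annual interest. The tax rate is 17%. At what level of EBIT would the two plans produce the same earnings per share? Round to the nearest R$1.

R$1,762,000

Set EPS_A = EPS_B: (EBIT − R$49,000)(1 − 0.17) ÷ 1,560,000 = (EBIT − R$620,000)(1 − 0.17) ÷ 1,040,000.
Cancelling (1 − t) and cross-multiplying: 1,040,000·(EBIT − 49,000) = 1,560,000·(EBIT − 620,000).
EBIT × (1,560,000 − 1,040,000) = 620,000 × 1,560,000 − 49,000 × 1,040,000 = 916,240,000,000, so EBIT = 916,240,000,000 ÷ 520,000 = 1,762,000.00.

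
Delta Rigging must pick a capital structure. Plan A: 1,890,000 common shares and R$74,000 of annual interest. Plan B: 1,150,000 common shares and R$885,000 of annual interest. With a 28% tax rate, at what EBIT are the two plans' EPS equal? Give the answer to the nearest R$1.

At indifference, (EBIT − 74,000)(1 − t)/1,890,000 = (EBIT − 885,000)(1 − t)/1,150,000.
Cancelling (1 − t) and cross-multiplying: 1,150,000·(EBIT − 74,000) = 1,890,000·(EBIT − 885,000).
EBIT × (1,890,000 − 1,150,000) = 885,000 × 1,890,000 − 74,000 × 1,150,000 = 1,587,550,000,000, so EBIT = 1,587,550,000,000 ÷ 740,000 = 2,145,337.84.

R$2,145,338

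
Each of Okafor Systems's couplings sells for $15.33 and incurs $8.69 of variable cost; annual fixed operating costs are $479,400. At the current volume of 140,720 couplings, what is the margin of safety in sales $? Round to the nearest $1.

Each unit contributes $15.33 − $8.69 = $6.64. Break-even units = $479,400 ÷ $6.64 = 72,198.80; break-even revenue = 72,198.80 × $15.33 = $1,106,807.53.
Current sales = 140,720 × $15.33 = $2,157,237.60.
Margin of safety = $2,157,237.60 − $1,106,807.53 = $1,050,430.

$1,050,430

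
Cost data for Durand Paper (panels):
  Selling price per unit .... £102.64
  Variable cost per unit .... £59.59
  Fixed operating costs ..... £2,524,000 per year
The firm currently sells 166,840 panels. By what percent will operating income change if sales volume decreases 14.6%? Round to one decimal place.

-22.5%

Total contribution margin = 166,840 × £43.05 = £7,182,462.00.
Subtracting fixed costs: EBIT = £7,182,462.00 − £2,524,000 = £4,658,462.00.
DOL = contribution ÷ EBIT = £7,182,462.00 ÷ £4,658,462.00 = 1.5418.
So EBIT moves 1.5418 × (-14.6%) = -22.5%.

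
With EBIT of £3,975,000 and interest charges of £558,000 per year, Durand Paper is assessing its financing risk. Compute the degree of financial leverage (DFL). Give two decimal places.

Annual interest charges come to £558,000.00.
Degree of financial leverage = EBIT / (EBIT − interest) = £3,975,000 / £3,417,000.00 = 1.1633.

1.16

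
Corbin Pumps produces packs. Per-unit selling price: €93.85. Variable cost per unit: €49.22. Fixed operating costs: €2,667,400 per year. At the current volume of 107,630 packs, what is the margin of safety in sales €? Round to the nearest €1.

€4,491,945

Unit CM = price − variable cost = €93.85 − €49.22 = €44.63. Break-even units = €2,667,400 ÷ €44.63 = 59,766.97; break-even revenue = 59,766.97 × €93.85 = €5,609,130.41.
Actual sales revenue = 107,630 × €93.85 = €10,101,075.50.
Margin of safety = €10,101,075.50 − €5,609,130.41 = €4,491,945.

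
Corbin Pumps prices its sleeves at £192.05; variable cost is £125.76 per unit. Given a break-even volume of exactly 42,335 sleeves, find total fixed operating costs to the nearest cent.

Each unit contributes £192.05 − £125.76 = £66.29.
Since BE = FC / CM, FC = 42,335 × £66.29 = £2,806,387.15.

£2,806,387.15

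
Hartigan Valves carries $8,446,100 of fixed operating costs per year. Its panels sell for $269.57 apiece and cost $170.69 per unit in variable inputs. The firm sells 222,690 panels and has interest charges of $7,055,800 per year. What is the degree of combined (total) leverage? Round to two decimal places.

3.38

Total contribution margin = 222,690 × $98.88 = $22,019,587.20.
Subtracting fixed costs: EBIT = $22,019,587.20 − $8,446,100 = $13,573,487.20. Interest = $7,055,800.00, so EBIT − I = $6,517,687.20.
Degree of total leverage = total CM / (EBIT − interest) = $22,019,587.20 / $6,517,687.20 = 3.3784.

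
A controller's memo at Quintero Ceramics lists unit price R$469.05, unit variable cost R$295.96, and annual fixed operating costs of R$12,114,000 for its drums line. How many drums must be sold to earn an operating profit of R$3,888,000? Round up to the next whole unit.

Contribution margin per unit = R$469.05 − R$295.96 = R$173.09.
Units = (FC + target) / CM = (R$12,114,000 + R$3,888,000) / R$173.09 = 92,449.01, so 92,450 drums.

92,450 drums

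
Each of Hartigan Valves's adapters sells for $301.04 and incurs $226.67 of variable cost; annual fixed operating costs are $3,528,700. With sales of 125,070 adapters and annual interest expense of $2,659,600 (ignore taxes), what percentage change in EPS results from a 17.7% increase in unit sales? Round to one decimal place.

Total contribution margin = 125,070 × $74.37 = $9,301,455.90.
EBIT = $9,301,455.90 − $3,528,700 = $5,772,755.90.
Interest = $2,659,600.00, so EBIT − I = $3,113,155.90.
Degree of combined leverage = contribution ÷ (EBIT − I) = $9,301,455.90 ÷ $3,113,155.90 = 2.9878.
%ΔEPS = DCL × %ΔSales = 2.9878 × +17.7% = +52.9%.

+52.9%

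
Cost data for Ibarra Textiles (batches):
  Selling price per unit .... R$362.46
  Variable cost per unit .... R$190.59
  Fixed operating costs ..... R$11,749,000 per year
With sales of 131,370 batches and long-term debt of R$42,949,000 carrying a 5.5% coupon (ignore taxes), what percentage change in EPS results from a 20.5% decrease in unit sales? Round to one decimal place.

-54.7%

Total contribution margin = 131,370 × R$171.87 = R$22,578,561.90.
Subtracting fixed costs: EBIT = R$22,578,561.90 − R$11,749,000 = R$10,829,561.90.
Interest = R$2,362,195.00, so EBIT − I = R$8,467,366.90.
Degree of combined leverage = contribution ÷ (EBIT − I) = R$22,578,561.90 ÷ R$8,467,366.90 = 2.6665.
EPS therefore changes by 2.6665 × (-20.5%) = -54.7%.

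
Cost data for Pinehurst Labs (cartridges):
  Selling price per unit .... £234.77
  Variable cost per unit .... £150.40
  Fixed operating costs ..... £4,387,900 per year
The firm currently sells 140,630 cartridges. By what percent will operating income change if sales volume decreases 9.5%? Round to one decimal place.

Contribution at this volume is 140,630 × £84.37 = £11,864,953.10.
Operating income = contribution − fixed costs = £11,864,953.10 − £4,387,900 = £7,477,053.10.
Degree of operating leverage = £11,864,953.10 / £7,477,053.10 = 1.5868.
%ΔEBIT = DOL × %ΔSales = 1.5868 × -9.5% = -15.1%.

-15.1%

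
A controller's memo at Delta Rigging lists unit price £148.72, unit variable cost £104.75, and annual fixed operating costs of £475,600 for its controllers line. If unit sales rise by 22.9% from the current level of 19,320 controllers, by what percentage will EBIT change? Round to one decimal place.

Contribution at this volume is 19,320 × £43.97 = £849,500.40.
EBIT = £849,500.40 − £475,600 = £373,900.40.
DOL = contribution ÷ EBIT = £849,500.40 ÷ £373,900.40 = 2.2720.
Operating income changes by 2.2720 × +22.9% = +52.0%.

+52.0%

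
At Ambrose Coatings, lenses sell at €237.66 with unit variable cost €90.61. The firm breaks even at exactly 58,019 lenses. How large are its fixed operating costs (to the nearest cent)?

Unit CM = price − variable cost = €237.66 − €90.61 = €147.05.
Fixed costs = break-even units × CM = 58,019 × €147.05 = €8,531,693.95.

€8,531,693.95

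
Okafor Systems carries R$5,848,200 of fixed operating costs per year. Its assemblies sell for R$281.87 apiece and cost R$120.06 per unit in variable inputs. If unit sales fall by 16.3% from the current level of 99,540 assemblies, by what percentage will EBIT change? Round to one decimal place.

Contribution at this volume is 99,540 × R$161.81 = R$16,106,567.40.
EBIT = R$16,106,567.40 − R$5,848,200 = R$10,258,367.40.
So DOL = total CM / EBIT = R$16,106,567.40 / R$10,258,367.40 = 1.5701.
So EBIT moves 1.5701 × (-16.3%) = -25.6%.

-25.6%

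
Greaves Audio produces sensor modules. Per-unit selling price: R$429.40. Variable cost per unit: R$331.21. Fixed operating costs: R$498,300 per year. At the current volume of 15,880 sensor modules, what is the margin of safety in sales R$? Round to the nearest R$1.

R$4,639,729

Contribution margin per unit = R$429.40 − R$331.21 = R$98.19. Break-even units = R$498,300 ÷ R$98.19 = 5,074.85; break-even revenue = 5,074.85 × R$429.40 = R$2,179,142.68.
Actual sales revenue = 15,880 × R$429.40 = R$6,818,872.00.
Margin of safety = R$6,818,872.00 − R$2,179,142.68 = R$4,639,729.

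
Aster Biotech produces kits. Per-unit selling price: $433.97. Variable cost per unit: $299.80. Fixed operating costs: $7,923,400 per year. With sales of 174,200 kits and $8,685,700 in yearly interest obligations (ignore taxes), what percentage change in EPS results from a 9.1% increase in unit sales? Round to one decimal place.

Contribution at this volume is 174,200 × $134.17 = $23,372,414.00.
Subtracting fixed costs: EBIT = $23,372,414.00 − $7,923,400 = $15,449,014.00.
After interest of $8,685,700.00, pre-tax earnings = $6,763,314.00.
DCL = total CM / (EBIT − I) = $23,372,414.00 / $6,763,314.00 = 3.4558.
%ΔEPS = DCL × %ΔSales = 3.4558 × +9.1% = +31.4%.

+31.4%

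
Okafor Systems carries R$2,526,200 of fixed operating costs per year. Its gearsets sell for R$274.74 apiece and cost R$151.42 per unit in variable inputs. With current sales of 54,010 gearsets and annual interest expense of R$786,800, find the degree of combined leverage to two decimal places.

1.99

Total contribution margin = 54,010 × R$123.32 = R$6,660,513.20.
Subtracting fixed costs: EBIT = R$6,660,513.20 − R$2,526,200 = R$4,134,313.20. Interest = R$786,800.00.
DOL = R$6,660,513.20 ÷ R$4,134,313.20 = 1.6110; DFL = R$4,134,313.20 ÷ R$3,347,513.20 = 1.2350.
Combined leverage = 1.6110 × 1.2350 = 1.9896.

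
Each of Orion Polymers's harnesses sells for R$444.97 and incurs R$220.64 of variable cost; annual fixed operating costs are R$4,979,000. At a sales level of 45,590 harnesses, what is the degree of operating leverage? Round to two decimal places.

1.95

Total contribution margin = 45,590 × R$224.33 = R$10,227,204.70.
Operating income = contribution − fixed costs = R$10,227,204.70 − R$4,979,000 = R$5,248,204.70.
So DOL = total CM / EBIT = R$10,227,204.70 / R$5,248,204.70 = 1.9487.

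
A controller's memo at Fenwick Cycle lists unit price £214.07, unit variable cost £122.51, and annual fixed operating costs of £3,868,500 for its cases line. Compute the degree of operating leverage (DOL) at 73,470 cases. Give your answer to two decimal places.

Contribution at this volume is 73,470 × £91.56 = £6,726,913.20.
Subtracting fixed costs: EBIT = £6,726,913.20 − £3,868,500 = £2,858,413.20.
DOL = contribution ÷ EBIT = £6,726,913.20 ÷ £2,858,413.20 = 2.3534.

2.35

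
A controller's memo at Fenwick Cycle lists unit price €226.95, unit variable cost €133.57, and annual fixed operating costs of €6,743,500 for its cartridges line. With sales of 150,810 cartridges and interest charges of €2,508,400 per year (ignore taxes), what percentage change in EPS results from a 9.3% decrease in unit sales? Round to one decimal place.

Total contribution margin = 150,810 × €93.38 = €14,082,637.80.
EBIT = €14,082,637.80 − €6,743,500 = €7,339,137.80.
After interest of €2,508,400.00, pre-tax earnings = €4,830,737.80.
DCL = total CM / (EBIT − I) = €14,082,637.80 / €4,830,737.80 = 2.9152.
EPS therefore changes by 2.9152 × (-9.3%) = -27.1%.

-27.1%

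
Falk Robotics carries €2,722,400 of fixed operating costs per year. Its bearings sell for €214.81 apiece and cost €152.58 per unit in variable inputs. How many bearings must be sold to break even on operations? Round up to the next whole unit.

Unit CM = price − variable cost = €214.81 − €152.58 = €62.23.
Break-even Q = €2,722,400 / €62.23 = 43,747.39 → 43,748 bearings.

43,748 bearings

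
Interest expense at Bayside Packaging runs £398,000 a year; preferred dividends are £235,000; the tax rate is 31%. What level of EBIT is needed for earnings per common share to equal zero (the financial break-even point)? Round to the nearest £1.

Preferred dividends are paid after tax, so their pre-tax equivalent is £235,000 ÷ (1 − 0.31) = £340,579.71.
Financial break-even EBIT = interest + D_p ÷ (1 − t) = £398,000 + £340,579.71 = £738,579.71.

£738,580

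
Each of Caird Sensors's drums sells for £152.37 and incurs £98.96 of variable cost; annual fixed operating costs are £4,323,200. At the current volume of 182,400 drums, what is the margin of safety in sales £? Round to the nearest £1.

£15,458,905

Each unit contributes £152.37 − £98.96 = £53.41. Break-even units = £4,323,200 ÷ £53.41 = 80,943.64; break-even revenue = 80,943.64 × £152.37 = £12,333,382.96.
Actual sales revenue = 182,400 × £152.37 = £27,792,288.00.
Margin of safety = £27,792,288.00 − £12,333,382.96 = £15,458,905.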